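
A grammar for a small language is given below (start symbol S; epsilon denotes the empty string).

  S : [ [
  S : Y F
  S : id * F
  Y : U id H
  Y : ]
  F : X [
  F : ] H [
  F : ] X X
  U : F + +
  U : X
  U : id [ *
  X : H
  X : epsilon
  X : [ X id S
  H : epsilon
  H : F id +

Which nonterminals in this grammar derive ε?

{ H, U, X }

Directly nullable (have an epsilon-production): X, H.
U : X with every symbol nullable, so U is nullable.
No other nonterminal has a production whose RHS symbols are all nullable.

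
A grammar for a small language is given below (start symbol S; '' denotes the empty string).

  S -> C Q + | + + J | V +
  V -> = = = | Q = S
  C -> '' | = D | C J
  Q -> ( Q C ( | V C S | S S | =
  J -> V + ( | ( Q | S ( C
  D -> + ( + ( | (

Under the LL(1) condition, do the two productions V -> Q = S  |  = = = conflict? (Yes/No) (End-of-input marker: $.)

FIRST(Q = S) = { (, +, = } and FIRST(= = =) = { = }.
Both contain =, so the two alternatives are not disjoint — LL(1) conflict.

Yes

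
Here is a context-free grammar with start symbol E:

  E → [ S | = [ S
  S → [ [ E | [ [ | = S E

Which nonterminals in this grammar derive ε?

No nonterminal has an empty production or an RHS whose symbols are all nullable.

{ } (none)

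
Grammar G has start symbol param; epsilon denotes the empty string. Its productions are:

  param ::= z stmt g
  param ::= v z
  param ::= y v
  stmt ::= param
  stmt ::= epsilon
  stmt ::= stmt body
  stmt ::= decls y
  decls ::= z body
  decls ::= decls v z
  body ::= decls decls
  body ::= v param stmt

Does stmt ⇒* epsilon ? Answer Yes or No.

stmt has an epsilon-production, so stmt ⇒ epsilon.

Yes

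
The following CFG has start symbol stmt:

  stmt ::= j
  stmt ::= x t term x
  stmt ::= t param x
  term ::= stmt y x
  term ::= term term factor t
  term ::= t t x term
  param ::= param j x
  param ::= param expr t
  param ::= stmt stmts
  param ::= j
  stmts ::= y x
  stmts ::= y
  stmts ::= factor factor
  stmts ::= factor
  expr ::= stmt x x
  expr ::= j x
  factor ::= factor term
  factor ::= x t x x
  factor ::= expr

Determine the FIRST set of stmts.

{ j, t, x, y }

stmts ::= y x contributes {y}.
stmts ::= y contributes {y}.
From stmts ::= factor factor: add FIRST(factor) = { j, t, x }.
From stmts ::= factor: add FIRST(factor) = { j, t, x }.
Union: FIRST(stmts) = { j, t, x, y }.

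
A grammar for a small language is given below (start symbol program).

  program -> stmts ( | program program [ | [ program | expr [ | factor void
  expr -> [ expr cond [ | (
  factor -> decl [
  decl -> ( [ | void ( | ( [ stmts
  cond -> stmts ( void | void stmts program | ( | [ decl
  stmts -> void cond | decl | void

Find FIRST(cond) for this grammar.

From cond -> stmts ( void: add FIRST(stmts) = { (, void }.
cond -> void stmts program contributes {void}.
cond -> ( contributes {(}.
cond -> [ decl contributes {[}.
Union: FIRST(cond) = { (, [, void }.

{ (, [, void }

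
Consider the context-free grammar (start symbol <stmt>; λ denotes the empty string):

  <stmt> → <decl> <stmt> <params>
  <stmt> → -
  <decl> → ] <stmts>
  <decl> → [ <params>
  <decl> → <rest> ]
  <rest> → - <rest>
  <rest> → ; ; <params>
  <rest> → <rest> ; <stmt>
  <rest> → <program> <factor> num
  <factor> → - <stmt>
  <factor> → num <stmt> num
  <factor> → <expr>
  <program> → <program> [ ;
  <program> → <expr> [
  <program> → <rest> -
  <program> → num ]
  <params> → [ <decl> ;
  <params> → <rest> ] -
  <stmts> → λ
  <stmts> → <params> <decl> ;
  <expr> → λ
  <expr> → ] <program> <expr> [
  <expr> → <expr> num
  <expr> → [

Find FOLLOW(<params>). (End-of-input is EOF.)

{ EOF, -, ;, [, ], num }

In <stmt> → <decl> <stmt> <params>: <params> is at the end, add FOLLOW(<stmt>) = { EOF, -, ;, [, ], num }.
In <decl> → [ <params>: <params> is at the end, add FOLLOW(<decl>) = { -, ;, [, ], num }.
In <rest> → ; ; <params>: <params> is at the end, add FOLLOW(<rest>) = { -, ;, ] }.
In <stmts> → <params> <decl> ;: add FIRST(<decl> ;) = { -, ;, [, ], num }.
Union: FOLLOW(<params>) = { EOF, -, ;, [, ], num }.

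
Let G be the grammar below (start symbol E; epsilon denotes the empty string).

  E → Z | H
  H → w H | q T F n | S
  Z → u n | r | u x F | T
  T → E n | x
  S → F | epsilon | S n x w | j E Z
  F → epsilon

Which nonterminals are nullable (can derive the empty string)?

{ E, F, H, S }

Directly nullable (have an epsilon-production): S, F.
E → H with every symbol nullable, so E is nullable.
H → S with every symbol nullable, so H is nullable.
No other nonterminal has a production whose RHS symbols are all nullable.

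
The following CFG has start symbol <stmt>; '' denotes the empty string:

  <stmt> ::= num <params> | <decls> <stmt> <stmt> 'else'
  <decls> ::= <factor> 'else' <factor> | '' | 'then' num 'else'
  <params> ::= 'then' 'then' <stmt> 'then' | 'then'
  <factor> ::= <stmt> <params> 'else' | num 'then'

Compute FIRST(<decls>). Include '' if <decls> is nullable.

From <decls> ::= <factor> 'else' <factor>: add FIRST(<factor>) = { 'then', num }.
<decls> ::= '' contributes ''.
<decls> ::= 'then' num 'else' contributes {'then'}.
Union: FIRST(<decls>) = { 'then', num, '' }.

{ 'then', num, '' }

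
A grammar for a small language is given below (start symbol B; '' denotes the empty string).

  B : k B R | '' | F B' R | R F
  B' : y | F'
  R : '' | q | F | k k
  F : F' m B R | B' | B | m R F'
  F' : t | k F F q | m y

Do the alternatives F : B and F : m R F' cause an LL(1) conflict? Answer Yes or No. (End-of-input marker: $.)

Yes

FIRST(B) = { k, m, q, t, y, '' } and FIRST(m R F') = { m }.
Both contain m, so the two alternatives are not disjoint — LL(1) conflict.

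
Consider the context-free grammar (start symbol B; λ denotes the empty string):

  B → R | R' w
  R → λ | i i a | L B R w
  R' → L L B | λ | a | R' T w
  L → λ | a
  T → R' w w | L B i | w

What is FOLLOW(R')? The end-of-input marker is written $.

In B → R' w: add FIRST(w) = { w }.
In R' → R' T w: add FIRST(T w) = { a, i, w }.
In T → R' w w: add FIRST(w w) = { w }.
Union: FOLLOW(R') = { a, i, w }.

{ a, i, w }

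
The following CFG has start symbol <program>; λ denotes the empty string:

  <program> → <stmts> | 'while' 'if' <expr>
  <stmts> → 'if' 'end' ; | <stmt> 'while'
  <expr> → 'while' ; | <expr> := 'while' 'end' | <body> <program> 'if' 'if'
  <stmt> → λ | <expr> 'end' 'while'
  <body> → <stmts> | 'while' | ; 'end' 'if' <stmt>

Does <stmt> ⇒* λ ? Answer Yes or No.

Yes

<stmt> has an λ-production, so <stmt> ⇒ λ.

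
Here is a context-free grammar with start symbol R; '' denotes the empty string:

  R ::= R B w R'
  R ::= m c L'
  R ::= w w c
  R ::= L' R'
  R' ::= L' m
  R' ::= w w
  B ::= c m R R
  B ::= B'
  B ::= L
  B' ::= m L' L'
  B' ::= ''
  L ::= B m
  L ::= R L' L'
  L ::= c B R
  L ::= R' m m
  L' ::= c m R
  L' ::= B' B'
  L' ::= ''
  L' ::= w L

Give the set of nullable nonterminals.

{ B, B', L' }

Directly nullable (have an ''-production): B', L'.
B ::= B' with every symbol nullable, so B is nullable.
No other nonterminal has a production whose RHS symbols are all nullable.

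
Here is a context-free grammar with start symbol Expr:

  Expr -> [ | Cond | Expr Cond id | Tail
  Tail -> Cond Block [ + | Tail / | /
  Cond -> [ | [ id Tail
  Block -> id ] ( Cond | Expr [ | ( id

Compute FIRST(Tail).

From Tail -> Cond Block [ +: add FIRST(Cond) = { [ }.
From Tail -> Tail /: add FIRST(Tail) = { /, [ }.
Tail -> / contributes {/}.
Union: FIRST(Tail) = { /, [ }.

{ /, [ }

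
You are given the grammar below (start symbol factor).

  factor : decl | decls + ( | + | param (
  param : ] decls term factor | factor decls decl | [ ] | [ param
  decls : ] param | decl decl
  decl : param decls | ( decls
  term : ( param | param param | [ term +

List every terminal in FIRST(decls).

decls : ] param contributes {]}.
From decls : decl decl: add FIRST(decl) = { (, +, [, ] }.
Union: FIRST(decls) = { (, +, [, ] }.

{ (, +, [, ] }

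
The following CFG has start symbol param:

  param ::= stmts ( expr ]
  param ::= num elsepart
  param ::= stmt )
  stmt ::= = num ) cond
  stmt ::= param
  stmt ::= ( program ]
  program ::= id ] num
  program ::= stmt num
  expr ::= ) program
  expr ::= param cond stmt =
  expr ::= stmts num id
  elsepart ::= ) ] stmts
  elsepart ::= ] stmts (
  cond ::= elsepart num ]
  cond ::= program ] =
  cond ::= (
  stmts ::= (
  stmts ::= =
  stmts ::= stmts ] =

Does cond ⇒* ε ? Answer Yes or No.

No nonterminal in this grammar is nullable.
No production of cond has an RHS whose symbols are all nullable, so cond is not nullable.

No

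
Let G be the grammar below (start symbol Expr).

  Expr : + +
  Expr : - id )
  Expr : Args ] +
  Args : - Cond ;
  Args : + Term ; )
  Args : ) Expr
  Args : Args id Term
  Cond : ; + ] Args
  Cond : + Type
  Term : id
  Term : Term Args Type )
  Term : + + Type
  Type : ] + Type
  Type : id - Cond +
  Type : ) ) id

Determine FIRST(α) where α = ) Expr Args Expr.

{ ) }

) is a terminal; add {)} and stop.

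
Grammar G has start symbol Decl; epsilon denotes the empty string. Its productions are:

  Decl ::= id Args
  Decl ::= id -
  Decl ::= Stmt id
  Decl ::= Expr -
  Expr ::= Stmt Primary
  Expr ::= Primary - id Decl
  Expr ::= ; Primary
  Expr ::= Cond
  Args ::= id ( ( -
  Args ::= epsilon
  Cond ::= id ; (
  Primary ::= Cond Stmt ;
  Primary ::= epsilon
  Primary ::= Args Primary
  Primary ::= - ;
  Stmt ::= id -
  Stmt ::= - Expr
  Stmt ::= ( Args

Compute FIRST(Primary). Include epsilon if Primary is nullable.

From Primary ::= Cond Stmt ;: add FIRST(Cond) = { id }.
Primary ::= epsilon contributes epsilon.
From Primary ::= Args Primary: Args, Primary nullable, take FIRST(Args) ∪ FIRST(Primary) = { -, id }; also epsilon since the whole RHS is nullable.
Primary ::= - ; contributes {-}.
Union: FIRST(Primary) = { -, id, epsilon }.

{ -, id, epsilon }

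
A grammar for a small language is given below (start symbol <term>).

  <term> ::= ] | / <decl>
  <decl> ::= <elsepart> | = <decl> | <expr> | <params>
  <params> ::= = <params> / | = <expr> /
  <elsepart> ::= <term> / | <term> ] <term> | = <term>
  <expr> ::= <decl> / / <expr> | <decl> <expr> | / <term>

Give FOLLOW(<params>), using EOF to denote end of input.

In <decl> ::= <params>: <params> is at the end, add FOLLOW(<decl>) = { EOF, /, =, ] }.
In <params> ::= = <params> /: add FIRST(/) = { / }.
Union: FOLLOW(<params>) = { EOF, /, =, ] }.

{ EOF, /, =, ] }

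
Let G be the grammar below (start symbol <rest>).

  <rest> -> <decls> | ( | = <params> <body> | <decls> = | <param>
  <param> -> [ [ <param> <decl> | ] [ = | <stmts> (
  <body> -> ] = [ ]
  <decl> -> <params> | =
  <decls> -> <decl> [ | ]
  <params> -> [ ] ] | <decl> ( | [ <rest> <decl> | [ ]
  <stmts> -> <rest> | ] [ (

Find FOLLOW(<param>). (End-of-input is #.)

{ #, (, =, [ }

In <rest> -> <param>: <param> is at the end, add FOLLOW(<rest>) = { #, (, =, [ }.
In <param> -> [ [ <param> <decl>: add FIRST(<decl>) = { =, [ }.
Union: FOLLOW(<param>) = { #, (, =, [ }.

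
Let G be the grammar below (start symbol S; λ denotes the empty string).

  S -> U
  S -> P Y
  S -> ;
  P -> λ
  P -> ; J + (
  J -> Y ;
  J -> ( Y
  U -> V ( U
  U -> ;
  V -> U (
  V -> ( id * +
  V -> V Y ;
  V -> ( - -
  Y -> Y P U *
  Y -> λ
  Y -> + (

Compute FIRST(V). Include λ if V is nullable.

{ (, ; }

From V -> U (: add FIRST(U) = { (, ; }.
V -> ( id * + contributes {(}.
From V -> V Y ;: add FIRST(V) = { (, ; }.
V -> ( - - contributes {(}.
Union: FIRST(V) = { (, ; }.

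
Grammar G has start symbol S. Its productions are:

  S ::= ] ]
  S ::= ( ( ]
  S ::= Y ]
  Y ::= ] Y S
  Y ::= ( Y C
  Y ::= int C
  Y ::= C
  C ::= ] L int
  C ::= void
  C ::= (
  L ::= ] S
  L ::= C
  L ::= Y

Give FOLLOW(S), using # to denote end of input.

{ #, (, ], int, void }

S is the start symbol, so # ∈ FOLLOW(S).
In Y ::= ] Y S: S is at the end, add FOLLOW(Y) = { (, ], int, void }.
In L ::= ] S: S is at the end, add FOLLOW(L) = { int }.
Union: FOLLOW(S) = { #, (, ], int, void }.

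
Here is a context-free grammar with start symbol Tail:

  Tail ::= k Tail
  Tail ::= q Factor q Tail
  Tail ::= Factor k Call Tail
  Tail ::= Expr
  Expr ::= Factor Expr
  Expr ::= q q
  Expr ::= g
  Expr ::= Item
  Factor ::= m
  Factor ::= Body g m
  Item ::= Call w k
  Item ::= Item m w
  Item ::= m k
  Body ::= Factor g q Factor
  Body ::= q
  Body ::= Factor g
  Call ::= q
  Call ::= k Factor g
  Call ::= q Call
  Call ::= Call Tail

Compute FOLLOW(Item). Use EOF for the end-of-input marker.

{ EOF, g, k, m, q, w }

In Expr ::= Item: Item is at the end, add FOLLOW(Expr) = { EOF, g, k, m, q, w }.
In Item ::= Item m w: add FIRST(m w) = { m }.
Union: FOLLOW(Item) = { EOF, g, k, m, q, w }.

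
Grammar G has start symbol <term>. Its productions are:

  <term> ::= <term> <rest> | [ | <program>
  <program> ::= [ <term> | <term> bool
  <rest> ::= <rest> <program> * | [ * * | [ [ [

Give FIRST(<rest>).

{ [ }

From <rest> ::= <rest> <program> *: add FIRST(<rest>) = { [ }.
<rest> ::= [ * * contributes {[}.
<rest> ::= [ [ [ contributes {[}.
Union: FIRST(<rest>) = { [ }.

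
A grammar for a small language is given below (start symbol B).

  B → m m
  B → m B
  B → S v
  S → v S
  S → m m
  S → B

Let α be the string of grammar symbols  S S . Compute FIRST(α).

Add FIRST(S) = { m, v }; S is not nullable, stop.

{ m, v }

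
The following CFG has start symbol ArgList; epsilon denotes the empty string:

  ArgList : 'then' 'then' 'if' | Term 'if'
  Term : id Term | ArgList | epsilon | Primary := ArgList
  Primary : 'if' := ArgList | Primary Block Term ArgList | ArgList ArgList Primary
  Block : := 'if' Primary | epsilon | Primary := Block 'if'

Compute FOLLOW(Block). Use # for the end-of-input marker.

In Primary : Primary Block Term ArgList: add FIRST(Term ArgList) = { 'if', 'then', id }.
In Block : Primary := Block 'if': add FIRST('if') = { 'if' }.
Union: FOLLOW(Block) = { 'if', 'then', id }.

{ 'if', 'then', id }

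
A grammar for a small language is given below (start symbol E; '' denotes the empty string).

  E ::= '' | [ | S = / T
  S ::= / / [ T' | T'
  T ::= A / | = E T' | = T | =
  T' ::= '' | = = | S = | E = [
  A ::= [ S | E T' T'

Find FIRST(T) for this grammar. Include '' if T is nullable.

From T ::= A /: A nullable, take FIRST(A) ∪ {/} = { /, =, [ }.
T ::= = E T' contributes {=}.
T ::= = T contributes {=}.
T ::= = contributes {=}.
Union: FIRST(T) = { /, =, [ }.

{ /, =, [ }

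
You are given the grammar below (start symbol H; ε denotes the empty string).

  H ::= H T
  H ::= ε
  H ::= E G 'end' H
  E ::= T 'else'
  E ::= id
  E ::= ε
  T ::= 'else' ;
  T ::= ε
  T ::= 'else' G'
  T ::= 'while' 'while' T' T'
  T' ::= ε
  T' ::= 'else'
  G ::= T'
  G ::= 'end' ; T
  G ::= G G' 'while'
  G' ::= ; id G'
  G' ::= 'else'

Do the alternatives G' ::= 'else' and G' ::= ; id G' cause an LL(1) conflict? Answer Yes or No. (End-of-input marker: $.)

FIRST('else') = { 'else' } and FIRST(; id G') = { ; }.
The FIRST sets are disjoint and neither alternative is nullable — no conflict.

No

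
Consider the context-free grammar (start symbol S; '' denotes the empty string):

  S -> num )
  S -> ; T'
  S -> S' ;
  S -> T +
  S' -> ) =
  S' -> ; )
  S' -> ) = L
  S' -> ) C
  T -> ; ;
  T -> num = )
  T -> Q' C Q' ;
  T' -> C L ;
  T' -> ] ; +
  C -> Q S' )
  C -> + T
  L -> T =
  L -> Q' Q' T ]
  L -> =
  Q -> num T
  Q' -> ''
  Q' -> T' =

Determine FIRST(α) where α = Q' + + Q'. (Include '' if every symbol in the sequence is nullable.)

{ +, ], num }

Add FIRST(Q')\{''} = { +, ], num }; Q' is nullable, continue.
+ is a terminal; add {+} and stop.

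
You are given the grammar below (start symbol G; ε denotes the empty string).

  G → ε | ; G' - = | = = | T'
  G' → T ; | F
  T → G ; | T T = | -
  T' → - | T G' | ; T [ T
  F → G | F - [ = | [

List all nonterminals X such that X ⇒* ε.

{ F, G, G' }

Directly nullable (have an ε-production): G.
F → G with every symbol nullable, so F is nullable.
G' → F with every symbol nullable, so G' is nullable.
No other nonterminal has a production whose RHS symbols are all nullable.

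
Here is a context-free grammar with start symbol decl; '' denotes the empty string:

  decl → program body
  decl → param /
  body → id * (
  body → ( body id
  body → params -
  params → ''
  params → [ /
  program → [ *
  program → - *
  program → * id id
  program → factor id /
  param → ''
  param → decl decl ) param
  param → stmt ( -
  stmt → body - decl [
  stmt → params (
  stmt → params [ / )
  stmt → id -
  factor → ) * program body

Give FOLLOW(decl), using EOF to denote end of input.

decl is the start symbol, so EOF ∈ FOLLOW(decl).
In param → decl decl ) param: add FIRST(decl ) param) = { (, ), *, -, /, [, id }.
In param → decl decl ) param: add FIRST() param) = { ) }.
In stmt → body - decl [: add FIRST([) = { [ }.
Union: FOLLOW(decl) = { EOF, (, ), *, -, /, [, id }.

{ EOF, (, ), *, -, /, [, id }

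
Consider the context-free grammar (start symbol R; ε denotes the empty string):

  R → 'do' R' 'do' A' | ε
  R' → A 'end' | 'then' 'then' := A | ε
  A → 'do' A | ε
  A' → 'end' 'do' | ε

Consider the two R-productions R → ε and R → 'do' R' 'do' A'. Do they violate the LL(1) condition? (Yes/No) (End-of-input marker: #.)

No

FIRST(ε) = { ε } and FIRST('do' R' 'do' A') = { 'do' }.
The first is nullable but FOLLOW(R) = { # } is disjoint from FIRST of the second.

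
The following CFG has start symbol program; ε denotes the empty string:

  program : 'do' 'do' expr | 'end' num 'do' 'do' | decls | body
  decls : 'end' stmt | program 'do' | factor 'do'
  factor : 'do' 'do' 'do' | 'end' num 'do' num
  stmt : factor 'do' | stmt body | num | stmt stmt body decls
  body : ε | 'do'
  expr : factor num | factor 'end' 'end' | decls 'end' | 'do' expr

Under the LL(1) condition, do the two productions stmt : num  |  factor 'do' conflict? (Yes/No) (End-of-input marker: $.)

No

FIRST(num) = { num } and FIRST(factor 'do') = { 'do', 'end' }.
The FIRST sets are disjoint and neither alternative is nullable — no conflict.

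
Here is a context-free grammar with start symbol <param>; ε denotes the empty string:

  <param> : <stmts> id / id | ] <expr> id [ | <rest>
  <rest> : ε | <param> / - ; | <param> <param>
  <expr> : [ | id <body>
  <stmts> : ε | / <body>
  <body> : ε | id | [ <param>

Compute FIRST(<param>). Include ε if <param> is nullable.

From <param> : <stmts> id / id: <stmts> nullable, take FIRST(<stmts>) ∪ {id} = { /, id }.
<param> : ] <expr> id [ contributes {]}.
From <param> : <rest>: add FIRST(<rest>) = { /, ], id, ε } (including ε since <rest> is nullable).
Union: FIRST(<param>) = { /, ], id, ε }.

{ /, ], id, ε }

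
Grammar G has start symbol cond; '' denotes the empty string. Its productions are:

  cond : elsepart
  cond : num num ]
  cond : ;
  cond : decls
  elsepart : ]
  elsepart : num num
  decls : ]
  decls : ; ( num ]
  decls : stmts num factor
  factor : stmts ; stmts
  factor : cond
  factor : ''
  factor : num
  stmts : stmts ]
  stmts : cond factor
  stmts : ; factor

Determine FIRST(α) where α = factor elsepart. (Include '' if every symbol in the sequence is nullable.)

Add FIRST(factor)\{''} = { ;, ], num }; factor is nullable, continue.
Add FIRST(elsepart) = { ], num }; elsepart is not nullable, stop.

{ ;, ], num }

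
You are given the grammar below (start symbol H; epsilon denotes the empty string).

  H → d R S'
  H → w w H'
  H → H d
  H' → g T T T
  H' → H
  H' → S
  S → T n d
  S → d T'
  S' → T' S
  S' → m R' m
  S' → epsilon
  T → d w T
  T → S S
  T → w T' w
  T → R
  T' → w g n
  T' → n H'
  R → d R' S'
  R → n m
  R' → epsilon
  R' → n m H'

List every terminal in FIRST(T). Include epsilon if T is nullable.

T → d w T contributes {d}.
From T → S S: add FIRST(S) = { d, n, w }.
T → w T' w contributes {w}.
From T → R: add FIRST(R) = { d, n }.
Union: FIRST(T) = { d, n, w }.

{ d, n, w }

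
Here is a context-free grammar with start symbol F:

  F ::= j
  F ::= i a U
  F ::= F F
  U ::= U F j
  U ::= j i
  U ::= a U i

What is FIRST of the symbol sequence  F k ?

Add FIRST(F) = { i, j }; F is not nullable, stop.

{ i, j }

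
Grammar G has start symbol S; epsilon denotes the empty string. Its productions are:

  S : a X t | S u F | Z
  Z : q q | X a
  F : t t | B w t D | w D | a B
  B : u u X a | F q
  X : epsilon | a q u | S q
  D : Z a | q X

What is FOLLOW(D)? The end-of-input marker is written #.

{ #, q, u }

In F : B w t D: D is at the end, add FOLLOW(F) = { #, q, u }.
In F : w D: D is at the end, add FOLLOW(F) = { #, q, u }.
Union: FOLLOW(D) = { #, q, u }.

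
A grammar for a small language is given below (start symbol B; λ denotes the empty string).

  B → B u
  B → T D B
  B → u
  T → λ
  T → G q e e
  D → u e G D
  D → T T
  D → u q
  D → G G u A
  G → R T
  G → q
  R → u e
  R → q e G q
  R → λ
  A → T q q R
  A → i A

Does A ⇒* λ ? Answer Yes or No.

Nullable nonterminals: D, G, R, T.
No production of A has an RHS whose symbols are all nullable, so A is not nullable.

No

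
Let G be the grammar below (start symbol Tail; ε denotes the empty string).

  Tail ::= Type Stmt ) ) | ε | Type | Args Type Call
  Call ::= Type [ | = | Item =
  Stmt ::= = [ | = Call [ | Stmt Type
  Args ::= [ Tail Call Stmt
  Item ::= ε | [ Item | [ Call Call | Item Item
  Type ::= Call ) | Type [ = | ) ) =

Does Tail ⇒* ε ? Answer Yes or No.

Tail has an ε-production, so Tail ⇒ ε.

Yes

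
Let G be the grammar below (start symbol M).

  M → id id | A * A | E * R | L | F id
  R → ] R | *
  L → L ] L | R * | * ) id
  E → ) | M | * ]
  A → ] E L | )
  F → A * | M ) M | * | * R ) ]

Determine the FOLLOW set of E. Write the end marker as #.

{ *, ] }

In M → E * R: add FIRST(* R) = { * }.
In A → ] E L: add FIRST(L) = { *, ] }.
Union: FOLLOW(E) = { *, ] }.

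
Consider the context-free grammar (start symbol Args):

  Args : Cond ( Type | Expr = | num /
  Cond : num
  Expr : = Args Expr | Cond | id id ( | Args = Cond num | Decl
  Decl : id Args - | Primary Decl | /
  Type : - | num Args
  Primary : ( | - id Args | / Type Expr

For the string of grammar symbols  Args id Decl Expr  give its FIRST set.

{ (, -, /, =, id, num }

Add FIRST(Args) = { (, -, /, =, id, num }; Args is not nullable, stop.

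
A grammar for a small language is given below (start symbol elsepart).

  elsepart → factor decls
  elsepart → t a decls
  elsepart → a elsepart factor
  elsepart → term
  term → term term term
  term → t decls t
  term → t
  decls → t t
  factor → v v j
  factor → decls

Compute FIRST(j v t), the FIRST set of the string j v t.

j is a terminal; add {j} and stop.

{ j }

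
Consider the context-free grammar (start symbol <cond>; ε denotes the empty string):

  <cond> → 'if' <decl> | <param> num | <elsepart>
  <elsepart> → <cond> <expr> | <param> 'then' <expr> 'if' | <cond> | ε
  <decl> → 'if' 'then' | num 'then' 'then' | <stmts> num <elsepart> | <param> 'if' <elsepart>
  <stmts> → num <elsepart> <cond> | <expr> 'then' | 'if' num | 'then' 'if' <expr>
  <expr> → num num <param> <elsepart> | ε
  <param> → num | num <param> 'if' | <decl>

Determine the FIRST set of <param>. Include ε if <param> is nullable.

<param> → num contributes {num}.
<param> → num <param> 'if' contributes {num}.
From <param> → <decl>: add FIRST(<decl>) = { 'if', 'then', num }.
Union: FIRST(<param>) = { 'if', 'then', num }.

{ 'if', 'then', num }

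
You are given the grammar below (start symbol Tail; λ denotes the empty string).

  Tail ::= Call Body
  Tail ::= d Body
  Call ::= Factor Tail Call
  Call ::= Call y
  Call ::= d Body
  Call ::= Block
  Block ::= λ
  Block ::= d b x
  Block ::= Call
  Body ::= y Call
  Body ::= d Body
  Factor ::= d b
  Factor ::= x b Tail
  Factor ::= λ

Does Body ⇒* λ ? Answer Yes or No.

Nullable nonterminals: Block, Call, Factor.
No production of Body has an RHS whose symbols are all nullable, so Body is not nullable.

No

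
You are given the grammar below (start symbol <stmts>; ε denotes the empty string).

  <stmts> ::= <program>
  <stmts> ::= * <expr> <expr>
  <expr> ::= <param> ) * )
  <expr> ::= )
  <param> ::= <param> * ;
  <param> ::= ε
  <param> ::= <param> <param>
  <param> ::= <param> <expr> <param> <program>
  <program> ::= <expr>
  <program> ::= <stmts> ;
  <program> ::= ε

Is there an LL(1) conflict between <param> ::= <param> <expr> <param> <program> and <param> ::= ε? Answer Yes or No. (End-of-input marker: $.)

Yes

FIRST(<param> <expr> <param> <program>) = { ), * } and FIRST(ε) = { ε }.
The second alternative is nullable and FOLLOW(<param>) = { ), *, ; } shares ) with FIRST of the first — conflict.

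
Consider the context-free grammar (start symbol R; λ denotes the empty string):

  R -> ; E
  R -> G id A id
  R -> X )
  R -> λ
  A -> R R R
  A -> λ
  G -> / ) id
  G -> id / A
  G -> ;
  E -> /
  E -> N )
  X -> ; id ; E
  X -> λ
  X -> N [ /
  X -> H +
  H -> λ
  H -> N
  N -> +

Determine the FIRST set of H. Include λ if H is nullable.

H -> λ contributes λ.
From H -> N: add FIRST(N) = { + }.
Union: FIRST(H) = { +, λ }.

{ +, λ }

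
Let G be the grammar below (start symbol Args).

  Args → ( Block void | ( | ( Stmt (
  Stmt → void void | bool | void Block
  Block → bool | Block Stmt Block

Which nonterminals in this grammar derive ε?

{ } (none)

No nonterminal has an empty production or an RHS whose symbols are all nullable.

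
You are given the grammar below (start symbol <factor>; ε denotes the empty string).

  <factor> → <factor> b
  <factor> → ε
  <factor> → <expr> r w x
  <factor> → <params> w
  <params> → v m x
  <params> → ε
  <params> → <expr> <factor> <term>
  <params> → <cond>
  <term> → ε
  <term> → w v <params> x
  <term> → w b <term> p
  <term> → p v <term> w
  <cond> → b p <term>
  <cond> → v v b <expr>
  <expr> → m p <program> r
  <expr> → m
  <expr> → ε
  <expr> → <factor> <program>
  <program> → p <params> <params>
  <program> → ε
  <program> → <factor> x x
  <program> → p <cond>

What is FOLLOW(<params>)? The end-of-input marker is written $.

In <factor> → <params> w: add FIRST(w) = { w }.
In <term> → w v <params> x: add FIRST(x) = { x }.
In <program> → p <params> <params>: add FIRST(<params>)\{ε} = { b, m, p, r, v, w, x }.
  Since <params> is nullable, also add FOLLOW(<program>) = { b, m, p, r, v, w, x }.
In <program> → p <params> <params>: <params> is at the end, add FOLLOW(<program>) = { b, m, p, r, v, w, x }.
Union: FOLLOW(<params>) = { b, m, p, r, v, w, x }.

{ b, m, p, r, v, w, x }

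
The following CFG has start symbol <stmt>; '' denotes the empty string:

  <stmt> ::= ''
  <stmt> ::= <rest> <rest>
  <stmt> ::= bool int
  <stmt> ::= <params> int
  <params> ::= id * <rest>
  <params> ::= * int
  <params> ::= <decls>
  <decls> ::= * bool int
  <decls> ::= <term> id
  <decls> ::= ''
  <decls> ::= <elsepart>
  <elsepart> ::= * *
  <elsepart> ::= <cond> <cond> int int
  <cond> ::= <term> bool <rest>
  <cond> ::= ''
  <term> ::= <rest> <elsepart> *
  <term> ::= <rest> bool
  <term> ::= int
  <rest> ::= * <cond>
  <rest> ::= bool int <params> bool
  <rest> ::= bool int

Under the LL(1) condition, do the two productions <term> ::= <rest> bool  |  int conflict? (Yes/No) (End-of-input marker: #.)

No

FIRST(<rest> bool) = { *, bool } and FIRST(int) = { int }.
The FIRST sets are disjoint and neither alternative is nullable — no conflict.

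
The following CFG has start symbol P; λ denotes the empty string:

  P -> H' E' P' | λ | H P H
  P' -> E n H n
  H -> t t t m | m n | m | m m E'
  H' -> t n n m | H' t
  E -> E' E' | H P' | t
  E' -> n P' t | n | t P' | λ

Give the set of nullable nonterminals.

{ E, E', P }

Directly nullable (have an λ-production): P, E'.
E -> E' E' with every symbol nullable, so E is nullable.
No other nonterminal has a production whose RHS symbols are all nullable.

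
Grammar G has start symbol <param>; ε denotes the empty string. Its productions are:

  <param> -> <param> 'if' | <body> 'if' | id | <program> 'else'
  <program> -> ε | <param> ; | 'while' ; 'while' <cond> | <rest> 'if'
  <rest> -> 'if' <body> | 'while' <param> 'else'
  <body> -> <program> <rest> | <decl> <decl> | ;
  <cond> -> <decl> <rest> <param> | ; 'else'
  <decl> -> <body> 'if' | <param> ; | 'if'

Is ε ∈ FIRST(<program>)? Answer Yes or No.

Yes

<program> has an ε-production, so <program> ⇒ ε.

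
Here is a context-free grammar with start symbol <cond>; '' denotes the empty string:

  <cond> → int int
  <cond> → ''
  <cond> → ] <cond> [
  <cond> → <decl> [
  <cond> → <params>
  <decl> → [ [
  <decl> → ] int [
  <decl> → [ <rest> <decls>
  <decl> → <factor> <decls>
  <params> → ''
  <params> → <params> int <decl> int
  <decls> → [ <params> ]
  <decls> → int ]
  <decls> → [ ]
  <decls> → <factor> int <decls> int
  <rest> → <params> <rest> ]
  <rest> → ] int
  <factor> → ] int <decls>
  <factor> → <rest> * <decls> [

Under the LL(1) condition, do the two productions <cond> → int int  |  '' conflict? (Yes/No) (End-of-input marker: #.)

FIRST(int int) = { int } and FIRST('') = { '' }.
The second is nullable but FOLLOW(<cond>) = { #, [ } is disjoint from FIRST of the first.

No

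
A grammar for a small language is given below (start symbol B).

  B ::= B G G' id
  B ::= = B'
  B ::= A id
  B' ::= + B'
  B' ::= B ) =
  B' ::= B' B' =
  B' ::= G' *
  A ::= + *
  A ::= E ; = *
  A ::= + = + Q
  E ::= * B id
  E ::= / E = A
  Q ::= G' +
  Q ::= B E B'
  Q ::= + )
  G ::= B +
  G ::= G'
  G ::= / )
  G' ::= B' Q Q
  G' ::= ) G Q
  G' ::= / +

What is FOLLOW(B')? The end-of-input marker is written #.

{ #, ), *, +, /, ;, =, id }

In B ::= = B': B' is at the end, add FOLLOW(B) = { #, ), *, +, /, =, id }.
In B' ::= + B': B' is at the end, add FOLLOW(B') = { #, ), *, +, /, ;, =, id }.
In B' ::= B' B' =: add FIRST(B' =) = { ), *, +, /, = }.
In B' ::= B' B' =: add FIRST(=) = { = }.
In Q ::= B E B': B' is at the end, add FOLLOW(Q) = { ), *, +, /, ;, =, id }.
In G' ::= B' Q Q: add FIRST(Q Q) = { ), *, +, /, = }.
Union: FOLLOW(B') = { #, ), *, +, /, ;, =, id }.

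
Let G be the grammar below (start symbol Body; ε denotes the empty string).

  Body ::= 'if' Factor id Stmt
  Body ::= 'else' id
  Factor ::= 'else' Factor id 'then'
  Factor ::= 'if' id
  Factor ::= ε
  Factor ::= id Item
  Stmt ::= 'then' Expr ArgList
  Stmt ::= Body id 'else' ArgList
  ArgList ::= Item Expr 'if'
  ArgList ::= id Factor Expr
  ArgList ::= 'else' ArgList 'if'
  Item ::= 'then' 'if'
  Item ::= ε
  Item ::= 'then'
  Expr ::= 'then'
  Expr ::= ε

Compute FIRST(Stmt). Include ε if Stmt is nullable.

{ 'else', 'if', 'then' }

Stmt ::= 'then' Expr ArgList contributes {'then'}.
From Stmt ::= Body id 'else' ArgList: add FIRST(Body) = { 'else', 'if' }.
Union: FIRST(Stmt) = { 'else', 'if', 'then' }.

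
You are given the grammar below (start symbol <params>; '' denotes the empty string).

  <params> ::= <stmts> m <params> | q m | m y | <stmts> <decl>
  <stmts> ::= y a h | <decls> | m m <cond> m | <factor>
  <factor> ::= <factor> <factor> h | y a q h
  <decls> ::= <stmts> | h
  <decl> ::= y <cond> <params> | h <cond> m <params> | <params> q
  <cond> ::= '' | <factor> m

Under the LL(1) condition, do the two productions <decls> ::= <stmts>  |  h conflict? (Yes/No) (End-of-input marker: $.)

FIRST(<stmts>) = { h, m, y } and FIRST(h) = { h }.
Both contain h, so the two alternatives are not disjoint — LL(1) conflict.

Yes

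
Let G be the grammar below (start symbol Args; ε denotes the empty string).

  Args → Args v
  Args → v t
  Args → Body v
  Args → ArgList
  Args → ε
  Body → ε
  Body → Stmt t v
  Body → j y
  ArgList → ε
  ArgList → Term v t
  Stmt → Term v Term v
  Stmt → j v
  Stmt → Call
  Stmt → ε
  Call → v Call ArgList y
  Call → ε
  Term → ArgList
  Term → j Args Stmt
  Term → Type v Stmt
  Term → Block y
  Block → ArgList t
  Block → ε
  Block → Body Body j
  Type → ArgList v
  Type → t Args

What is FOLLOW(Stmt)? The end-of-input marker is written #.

{ t, v }

In Body → Stmt t v: add FIRST(t v) = { t }.
In Term → j Args Stmt: Stmt is at the end, add FOLLOW(Term) = { v }.
In Term → Type v Stmt: Stmt is at the end, add FOLLOW(Term) = { v }.
Union: FOLLOW(Stmt) = { t, v }.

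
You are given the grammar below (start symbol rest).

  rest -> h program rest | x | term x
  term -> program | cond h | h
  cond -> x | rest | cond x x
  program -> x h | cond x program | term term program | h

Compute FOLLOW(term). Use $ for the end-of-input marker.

{ h, x }

In rest -> term x: add FIRST(x) = { x }.
In program -> term term program: add FIRST(term program) = { h, x }.
In program -> term term program: add FIRST(program) = { h, x }.
Union: FOLLOW(term) = { h, x }.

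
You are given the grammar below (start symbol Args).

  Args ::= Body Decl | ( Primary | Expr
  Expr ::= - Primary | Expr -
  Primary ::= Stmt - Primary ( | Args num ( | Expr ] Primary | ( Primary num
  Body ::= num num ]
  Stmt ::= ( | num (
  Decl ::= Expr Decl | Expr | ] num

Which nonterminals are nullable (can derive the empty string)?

No nonterminal has an empty production or an RHS whose symbols are all nullable.

{ } (none)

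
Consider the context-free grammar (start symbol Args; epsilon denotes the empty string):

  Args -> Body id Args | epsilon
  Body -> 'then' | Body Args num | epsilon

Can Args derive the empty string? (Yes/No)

Args has an epsilon-production, so Args ⇒ epsilon.

Yes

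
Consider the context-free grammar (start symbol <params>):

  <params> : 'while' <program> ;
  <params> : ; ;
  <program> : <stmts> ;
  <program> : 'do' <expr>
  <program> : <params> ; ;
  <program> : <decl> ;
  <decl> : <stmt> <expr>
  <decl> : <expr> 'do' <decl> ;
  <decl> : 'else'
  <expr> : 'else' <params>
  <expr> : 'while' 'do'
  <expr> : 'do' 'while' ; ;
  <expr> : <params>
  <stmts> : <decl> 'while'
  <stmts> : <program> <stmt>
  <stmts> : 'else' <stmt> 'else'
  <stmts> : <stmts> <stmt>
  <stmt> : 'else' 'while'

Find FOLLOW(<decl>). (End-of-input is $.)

In <program> : <decl> ;: add FIRST(;) = { ; }.
In <decl> : <expr> 'do' <decl> ;: add FIRST(;) = { ; }.
In <stmts> : <decl> 'while': add FIRST('while') = { 'while' }.
Union: FOLLOW(<decl>) = { 'while', ; }.

{ 'while', ; }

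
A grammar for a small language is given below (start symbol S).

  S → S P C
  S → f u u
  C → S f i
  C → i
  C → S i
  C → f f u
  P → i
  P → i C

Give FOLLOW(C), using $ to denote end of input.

In S → S P C: C is at the end, add FOLLOW(S) = { $, f, i }.
In P → i C: C is at the end, add FOLLOW(P) = { f, i }.
Union: FOLLOW(C) = { $, f, i }.

{ $, f, i }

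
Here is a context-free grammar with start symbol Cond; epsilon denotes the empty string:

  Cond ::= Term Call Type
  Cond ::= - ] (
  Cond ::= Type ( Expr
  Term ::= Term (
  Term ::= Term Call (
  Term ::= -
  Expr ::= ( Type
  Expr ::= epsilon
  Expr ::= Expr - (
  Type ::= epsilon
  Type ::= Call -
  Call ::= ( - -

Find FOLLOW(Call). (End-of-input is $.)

{ $, (, - }

In Cond ::= Term Call Type: add FIRST(Type)\{epsilon} = { ( }.
  Since Type is nullable, also add FOLLOW(Cond) = { $ }.
In Term ::= Term Call (: add FIRST(() = { ( }.
In Type ::= Call -: add FIRST(-) = { - }.
Union: FOLLOW(Call) = { $, (, - }.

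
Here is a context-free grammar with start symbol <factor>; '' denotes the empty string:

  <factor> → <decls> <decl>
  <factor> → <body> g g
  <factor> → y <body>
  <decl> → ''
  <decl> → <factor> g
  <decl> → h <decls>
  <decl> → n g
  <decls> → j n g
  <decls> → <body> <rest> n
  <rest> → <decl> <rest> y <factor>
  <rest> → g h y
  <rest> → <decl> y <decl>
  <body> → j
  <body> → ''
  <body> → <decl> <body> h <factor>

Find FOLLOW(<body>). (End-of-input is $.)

{ $, g, h, j, n, y }

In <factor> → <body> g g: add FIRST(g g) = { g }.
In <factor> → y <body>: <body> is at the end, add FOLLOW(<factor>) = { $, g, h, j, n, y }.
In <decls> → <body> <rest> n: add FIRST(<rest> n) = { g, h, j, n, y }.
In <body> → <decl> <body> h <factor>: add FIRST(h <factor>) = { h }.
Union: FOLLOW(<body>) = { $, g, h, j, n, y }.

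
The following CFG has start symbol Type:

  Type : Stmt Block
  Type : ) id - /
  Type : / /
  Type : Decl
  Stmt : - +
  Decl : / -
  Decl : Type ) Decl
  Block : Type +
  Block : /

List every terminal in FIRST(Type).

From Type : Stmt Block: add FIRST(Stmt) = { - }.
Type : ) id - / contributes {)}.
Type : / / contributes {/}.
From Type : Decl: add FIRST(Decl) = { ), -, / }.
Union: FIRST(Type) = { ), -, / }.

{ ), -, / }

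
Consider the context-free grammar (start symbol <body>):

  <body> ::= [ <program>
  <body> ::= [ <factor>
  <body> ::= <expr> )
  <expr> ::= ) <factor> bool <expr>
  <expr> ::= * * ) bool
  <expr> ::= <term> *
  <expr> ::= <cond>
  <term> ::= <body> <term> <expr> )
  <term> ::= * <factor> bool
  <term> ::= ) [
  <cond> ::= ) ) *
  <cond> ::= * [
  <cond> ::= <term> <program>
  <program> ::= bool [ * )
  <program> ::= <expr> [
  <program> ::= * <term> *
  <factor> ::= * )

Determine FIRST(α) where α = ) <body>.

) is a terminal; add {)} and stop.

{ ) }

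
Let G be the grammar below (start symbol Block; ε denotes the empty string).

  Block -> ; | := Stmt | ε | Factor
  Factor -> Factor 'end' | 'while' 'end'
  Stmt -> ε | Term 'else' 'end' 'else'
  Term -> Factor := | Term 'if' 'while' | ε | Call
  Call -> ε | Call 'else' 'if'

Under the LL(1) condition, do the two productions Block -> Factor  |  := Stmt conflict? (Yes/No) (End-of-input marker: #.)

No

FIRST(Factor) = { 'while' } and FIRST(:= Stmt) = { := }.
The FIRST sets are disjoint and neither alternative is nullable — no conflict.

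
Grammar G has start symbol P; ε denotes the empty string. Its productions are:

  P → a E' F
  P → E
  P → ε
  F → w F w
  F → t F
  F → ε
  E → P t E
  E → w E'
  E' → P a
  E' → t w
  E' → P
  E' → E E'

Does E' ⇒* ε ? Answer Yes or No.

E' → P and each of P is nullable, so E' ⇒* ε.

Yes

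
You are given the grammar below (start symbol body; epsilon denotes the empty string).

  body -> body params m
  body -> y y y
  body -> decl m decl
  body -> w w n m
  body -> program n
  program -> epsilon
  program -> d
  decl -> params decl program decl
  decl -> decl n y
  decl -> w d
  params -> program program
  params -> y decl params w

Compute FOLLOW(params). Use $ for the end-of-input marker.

In body -> body params m: add FIRST(m) = { m }.
In decl -> params decl program decl: add FIRST(decl program decl) = { d, w, y }.
In params -> y decl params w: add FIRST(w) = { w }.
Union: FOLLOW(params) = { d, m, w, y }.

{ d, m, w, y }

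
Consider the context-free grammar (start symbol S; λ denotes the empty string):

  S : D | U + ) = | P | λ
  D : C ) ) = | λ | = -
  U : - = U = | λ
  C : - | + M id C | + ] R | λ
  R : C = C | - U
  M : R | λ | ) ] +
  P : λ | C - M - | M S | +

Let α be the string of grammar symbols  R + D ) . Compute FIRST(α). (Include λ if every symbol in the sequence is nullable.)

Add FIRST(R) = { +, -, = }; R is not nullable, stop.

{ +, -, = }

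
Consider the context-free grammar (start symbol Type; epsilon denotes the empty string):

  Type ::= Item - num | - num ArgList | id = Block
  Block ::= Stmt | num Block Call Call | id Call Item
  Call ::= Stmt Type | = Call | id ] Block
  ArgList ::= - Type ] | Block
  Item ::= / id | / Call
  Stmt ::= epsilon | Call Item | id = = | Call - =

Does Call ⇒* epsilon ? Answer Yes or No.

Nullable nonterminals: ArgList, Block, Stmt.
No production of Call has an RHS whose symbols are all nullable, so Call is not nullable.

No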